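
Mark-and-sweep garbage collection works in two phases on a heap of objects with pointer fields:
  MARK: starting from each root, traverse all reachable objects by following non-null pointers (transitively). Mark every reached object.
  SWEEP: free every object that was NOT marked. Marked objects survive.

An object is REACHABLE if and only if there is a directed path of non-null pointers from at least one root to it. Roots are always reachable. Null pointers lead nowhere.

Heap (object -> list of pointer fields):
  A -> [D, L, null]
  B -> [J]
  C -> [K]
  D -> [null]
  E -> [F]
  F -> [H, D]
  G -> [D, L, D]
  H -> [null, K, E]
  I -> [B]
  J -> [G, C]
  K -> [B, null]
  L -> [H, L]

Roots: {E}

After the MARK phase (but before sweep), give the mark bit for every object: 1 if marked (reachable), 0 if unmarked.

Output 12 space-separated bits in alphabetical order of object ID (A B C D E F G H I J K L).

Roots: E
Mark E: refs=F, marked=E
Mark F: refs=H D, marked=E F
Mark H: refs=null K E, marked=E F H
Mark D: refs=null, marked=D E F H
Mark K: refs=B null, marked=D E F H K
Mark B: refs=J, marked=B D E F H K
Mark J: refs=G C, marked=B D E F H J K
Mark G: refs=D L D, marked=B D E F G H J K
Mark C: refs=K, marked=B C D E F G H J K
Mark L: refs=H L, marked=B C D E F G H J K L
Unmarked (collected): A I

Answer: 0 1 1 1 1 1 1 1 0 1 1 1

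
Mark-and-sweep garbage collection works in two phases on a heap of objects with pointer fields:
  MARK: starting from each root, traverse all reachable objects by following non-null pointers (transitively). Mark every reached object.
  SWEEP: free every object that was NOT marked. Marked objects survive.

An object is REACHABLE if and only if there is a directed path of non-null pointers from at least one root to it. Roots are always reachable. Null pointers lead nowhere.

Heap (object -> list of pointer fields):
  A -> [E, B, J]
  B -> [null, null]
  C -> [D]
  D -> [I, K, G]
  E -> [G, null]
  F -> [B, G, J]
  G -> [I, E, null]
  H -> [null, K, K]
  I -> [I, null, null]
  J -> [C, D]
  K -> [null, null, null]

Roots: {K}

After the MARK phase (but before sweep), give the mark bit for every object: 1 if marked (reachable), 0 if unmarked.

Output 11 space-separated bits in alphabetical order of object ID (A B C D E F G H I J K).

Roots: K
Mark K: refs=null null null, marked=K
Unmarked (collected): A B C D E F G H I J

Answer: 0 0 0 0 0 0 0 0 0 0 1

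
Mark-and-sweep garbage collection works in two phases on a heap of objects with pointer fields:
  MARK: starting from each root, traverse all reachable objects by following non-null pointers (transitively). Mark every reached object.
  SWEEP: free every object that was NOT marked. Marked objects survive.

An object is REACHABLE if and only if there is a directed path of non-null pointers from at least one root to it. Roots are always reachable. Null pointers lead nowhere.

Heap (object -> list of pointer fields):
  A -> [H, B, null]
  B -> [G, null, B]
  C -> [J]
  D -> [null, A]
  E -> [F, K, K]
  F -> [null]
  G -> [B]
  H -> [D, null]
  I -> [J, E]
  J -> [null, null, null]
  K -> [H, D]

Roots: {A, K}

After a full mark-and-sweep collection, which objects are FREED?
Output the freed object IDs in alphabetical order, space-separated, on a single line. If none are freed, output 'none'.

Answer: C E F I J

Derivation:
Roots: A K
Mark A: refs=H B null, marked=A
Mark K: refs=H D, marked=A K
Mark H: refs=D null, marked=A H K
Mark B: refs=G null B, marked=A B H K
Mark D: refs=null A, marked=A B D H K
Mark G: refs=B, marked=A B D G H K
Unmarked (collected): C E F I J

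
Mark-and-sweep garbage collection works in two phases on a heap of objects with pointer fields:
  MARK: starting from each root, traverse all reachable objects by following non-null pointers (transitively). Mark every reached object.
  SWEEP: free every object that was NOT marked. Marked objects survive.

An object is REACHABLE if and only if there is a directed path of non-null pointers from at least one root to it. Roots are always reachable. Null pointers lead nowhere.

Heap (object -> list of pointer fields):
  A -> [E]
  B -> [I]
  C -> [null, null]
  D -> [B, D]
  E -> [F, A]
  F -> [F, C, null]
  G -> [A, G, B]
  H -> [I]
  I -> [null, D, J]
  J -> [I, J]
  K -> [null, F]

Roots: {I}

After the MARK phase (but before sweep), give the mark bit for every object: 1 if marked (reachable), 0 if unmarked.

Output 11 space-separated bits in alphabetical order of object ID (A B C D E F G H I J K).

Roots: I
Mark I: refs=null D J, marked=I
Mark D: refs=B D, marked=D I
Mark J: refs=I J, marked=D I J
Mark B: refs=I, marked=B D I J
Unmarked (collected): A C E F G H K

Answer: 0 1 0 1 0 0 0 0 1 1 0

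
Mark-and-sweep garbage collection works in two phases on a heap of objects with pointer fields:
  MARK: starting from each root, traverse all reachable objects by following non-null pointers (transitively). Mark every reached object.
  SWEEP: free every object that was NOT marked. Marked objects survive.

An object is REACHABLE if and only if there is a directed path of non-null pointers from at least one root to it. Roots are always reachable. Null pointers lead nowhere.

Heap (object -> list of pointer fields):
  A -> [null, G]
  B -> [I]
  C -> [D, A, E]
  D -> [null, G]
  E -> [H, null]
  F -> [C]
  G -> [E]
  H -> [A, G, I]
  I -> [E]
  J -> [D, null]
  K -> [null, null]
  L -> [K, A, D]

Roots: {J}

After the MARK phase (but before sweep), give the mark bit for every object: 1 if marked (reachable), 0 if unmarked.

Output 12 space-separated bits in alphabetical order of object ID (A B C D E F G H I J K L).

Answer: 1 0 0 1 1 0 1 1 1 1 0 0

Derivation:
Roots: J
Mark J: refs=D null, marked=J
Mark D: refs=null G, marked=D J
Mark G: refs=E, marked=D G J
Mark E: refs=H null, marked=D E G J
Mark H: refs=A G I, marked=D E G H J
Mark A: refs=null G, marked=A D E G H J
Mark I: refs=E, marked=A D E G H I J
Unmarked (collected): B C F K L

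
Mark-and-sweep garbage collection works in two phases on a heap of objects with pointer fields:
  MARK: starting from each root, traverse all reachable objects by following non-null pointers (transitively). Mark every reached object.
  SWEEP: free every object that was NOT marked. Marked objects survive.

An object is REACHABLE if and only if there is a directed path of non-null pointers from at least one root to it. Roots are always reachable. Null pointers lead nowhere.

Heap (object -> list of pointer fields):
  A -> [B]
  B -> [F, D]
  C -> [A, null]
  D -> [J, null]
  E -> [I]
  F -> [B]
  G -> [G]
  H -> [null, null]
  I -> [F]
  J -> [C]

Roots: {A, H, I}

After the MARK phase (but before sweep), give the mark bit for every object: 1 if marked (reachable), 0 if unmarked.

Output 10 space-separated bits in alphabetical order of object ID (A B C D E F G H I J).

Answer: 1 1 1 1 0 1 0 1 1 1

Derivation:
Roots: A H I
Mark A: refs=B, marked=A
Mark H: refs=null null, marked=A H
Mark I: refs=F, marked=A H I
Mark B: refs=F D, marked=A B H I
Mark F: refs=B, marked=A B F H I
Mark D: refs=J null, marked=A B D F H I
Mark J: refs=C, marked=A B D F H I J
Mark C: refs=A null, marked=A B C D F H I J
Unmarked (collected): E G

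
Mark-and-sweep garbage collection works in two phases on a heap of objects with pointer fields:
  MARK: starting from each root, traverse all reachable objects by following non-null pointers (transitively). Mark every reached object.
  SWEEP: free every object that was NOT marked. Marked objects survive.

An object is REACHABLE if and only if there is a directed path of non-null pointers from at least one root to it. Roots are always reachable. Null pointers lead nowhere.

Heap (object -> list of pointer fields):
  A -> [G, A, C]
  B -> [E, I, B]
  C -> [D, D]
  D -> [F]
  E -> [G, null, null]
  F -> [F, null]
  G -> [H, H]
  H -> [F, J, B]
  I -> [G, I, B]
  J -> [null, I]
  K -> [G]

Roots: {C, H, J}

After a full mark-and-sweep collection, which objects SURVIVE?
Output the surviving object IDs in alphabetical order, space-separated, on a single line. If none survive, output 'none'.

Roots: C H J
Mark C: refs=D D, marked=C
Mark H: refs=F J B, marked=C H
Mark J: refs=null I, marked=C H J
Mark D: refs=F, marked=C D H J
Mark F: refs=F null, marked=C D F H J
Mark B: refs=E I B, marked=B C D F H J
Mark I: refs=G I B, marked=B C D F H I J
Mark E: refs=G null null, marked=B C D E F H I J
Mark G: refs=H H, marked=B C D E F G H I J
Unmarked (collected): A K

Answer: B C D E F G H I J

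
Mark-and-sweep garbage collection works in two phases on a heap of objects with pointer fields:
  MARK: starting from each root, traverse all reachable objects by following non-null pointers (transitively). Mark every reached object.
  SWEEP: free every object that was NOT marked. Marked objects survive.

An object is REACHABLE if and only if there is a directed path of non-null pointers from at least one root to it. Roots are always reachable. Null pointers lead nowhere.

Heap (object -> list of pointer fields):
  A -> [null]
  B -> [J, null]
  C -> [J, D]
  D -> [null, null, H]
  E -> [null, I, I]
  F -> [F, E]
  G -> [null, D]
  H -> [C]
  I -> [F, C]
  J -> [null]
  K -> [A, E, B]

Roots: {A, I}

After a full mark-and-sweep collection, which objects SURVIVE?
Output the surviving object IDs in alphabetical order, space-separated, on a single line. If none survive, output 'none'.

Roots: A I
Mark A: refs=null, marked=A
Mark I: refs=F C, marked=A I
Mark F: refs=F E, marked=A F I
Mark C: refs=J D, marked=A C F I
Mark E: refs=null I I, marked=A C E F I
Mark J: refs=null, marked=A C E F I J
Mark D: refs=null null H, marked=A C D E F I J
Mark H: refs=C, marked=A C D E F H I J
Unmarked (collected): B G K

Answer: A C D E F H I J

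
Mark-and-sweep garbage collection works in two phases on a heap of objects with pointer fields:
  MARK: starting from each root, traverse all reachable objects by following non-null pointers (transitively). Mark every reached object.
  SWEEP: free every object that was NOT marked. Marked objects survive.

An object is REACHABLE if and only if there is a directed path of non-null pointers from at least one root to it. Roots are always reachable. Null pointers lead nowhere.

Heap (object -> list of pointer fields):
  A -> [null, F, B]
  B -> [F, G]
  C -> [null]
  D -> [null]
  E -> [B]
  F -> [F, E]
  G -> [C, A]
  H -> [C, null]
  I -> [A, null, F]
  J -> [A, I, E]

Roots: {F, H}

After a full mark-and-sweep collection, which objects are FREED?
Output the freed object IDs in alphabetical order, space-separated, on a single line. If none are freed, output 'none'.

Roots: F H
Mark F: refs=F E, marked=F
Mark H: refs=C null, marked=F H
Mark E: refs=B, marked=E F H
Mark C: refs=null, marked=C E F H
Mark B: refs=F G, marked=B C E F H
Mark G: refs=C A, marked=B C E F G H
Mark A: refs=null F B, marked=A B C E F G H
Unmarked (collected): D I J

Answer: D I J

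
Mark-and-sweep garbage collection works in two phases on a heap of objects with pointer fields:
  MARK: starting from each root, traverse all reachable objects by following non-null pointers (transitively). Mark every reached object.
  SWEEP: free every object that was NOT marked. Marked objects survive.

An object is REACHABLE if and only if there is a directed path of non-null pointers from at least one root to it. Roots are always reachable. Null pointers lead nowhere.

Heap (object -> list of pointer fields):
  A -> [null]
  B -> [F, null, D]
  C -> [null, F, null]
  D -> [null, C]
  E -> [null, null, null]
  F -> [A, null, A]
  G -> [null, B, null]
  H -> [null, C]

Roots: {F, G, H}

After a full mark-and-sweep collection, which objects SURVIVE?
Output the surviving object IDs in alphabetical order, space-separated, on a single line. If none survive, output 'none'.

Roots: F G H
Mark F: refs=A null A, marked=F
Mark G: refs=null B null, marked=F G
Mark H: refs=null C, marked=F G H
Mark A: refs=null, marked=A F G H
Mark B: refs=F null D, marked=A B F G H
Mark C: refs=null F null, marked=A B C F G H
Mark D: refs=null C, marked=A B C D F G H
Unmarked (collected): E

Answer: A B C D F G H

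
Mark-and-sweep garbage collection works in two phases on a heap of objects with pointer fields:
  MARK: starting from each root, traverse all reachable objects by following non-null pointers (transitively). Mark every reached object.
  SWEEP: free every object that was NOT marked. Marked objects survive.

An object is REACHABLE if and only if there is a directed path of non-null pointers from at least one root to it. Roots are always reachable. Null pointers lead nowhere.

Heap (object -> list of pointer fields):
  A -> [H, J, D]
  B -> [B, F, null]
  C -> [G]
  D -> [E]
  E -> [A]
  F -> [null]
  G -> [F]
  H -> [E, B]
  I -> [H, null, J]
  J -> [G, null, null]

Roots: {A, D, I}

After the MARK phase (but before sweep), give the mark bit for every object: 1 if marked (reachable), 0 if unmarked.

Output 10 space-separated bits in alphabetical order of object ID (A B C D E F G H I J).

Answer: 1 1 0 1 1 1 1 1 1 1

Derivation:
Roots: A D I
Mark A: refs=H J D, marked=A
Mark D: refs=E, marked=A D
Mark I: refs=H null J, marked=A D I
Mark H: refs=E B, marked=A D H I
Mark J: refs=G null null, marked=A D H I J
Mark E: refs=A, marked=A D E H I J
Mark B: refs=B F null, marked=A B D E H I J
Mark G: refs=F, marked=A B D E G H I J
Mark F: refs=null, marked=A B D E F G H I J
Unmarked (collected): C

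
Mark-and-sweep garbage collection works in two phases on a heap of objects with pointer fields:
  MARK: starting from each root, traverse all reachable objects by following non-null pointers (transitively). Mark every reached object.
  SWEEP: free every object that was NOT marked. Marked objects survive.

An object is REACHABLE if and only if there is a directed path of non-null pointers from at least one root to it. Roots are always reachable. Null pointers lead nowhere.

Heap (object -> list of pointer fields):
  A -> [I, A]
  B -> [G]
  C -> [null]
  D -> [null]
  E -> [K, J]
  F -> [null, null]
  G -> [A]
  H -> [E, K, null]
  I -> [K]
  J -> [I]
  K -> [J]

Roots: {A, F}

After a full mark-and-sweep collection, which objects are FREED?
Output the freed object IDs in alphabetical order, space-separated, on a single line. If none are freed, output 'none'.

Roots: A F
Mark A: refs=I A, marked=A
Mark F: refs=null null, marked=A F
Mark I: refs=K, marked=A F I
Mark K: refs=J, marked=A F I K
Mark J: refs=I, marked=A F I J K
Unmarked (collected): B C D E G H

Answer: B C D E G H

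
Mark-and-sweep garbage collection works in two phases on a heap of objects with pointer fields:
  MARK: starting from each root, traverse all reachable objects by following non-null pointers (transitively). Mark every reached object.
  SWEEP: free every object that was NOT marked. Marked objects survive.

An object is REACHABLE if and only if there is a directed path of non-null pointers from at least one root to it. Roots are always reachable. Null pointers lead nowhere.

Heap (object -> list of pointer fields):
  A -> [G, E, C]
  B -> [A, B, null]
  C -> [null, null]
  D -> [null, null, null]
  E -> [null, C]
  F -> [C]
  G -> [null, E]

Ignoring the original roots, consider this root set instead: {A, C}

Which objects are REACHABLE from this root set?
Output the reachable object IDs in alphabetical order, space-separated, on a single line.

Roots: A C
Mark A: refs=G E C, marked=A
Mark C: refs=null null, marked=A C
Mark G: refs=null E, marked=A C G
Mark E: refs=null C, marked=A C E G
Unmarked (collected): B D F

Answer: A C E G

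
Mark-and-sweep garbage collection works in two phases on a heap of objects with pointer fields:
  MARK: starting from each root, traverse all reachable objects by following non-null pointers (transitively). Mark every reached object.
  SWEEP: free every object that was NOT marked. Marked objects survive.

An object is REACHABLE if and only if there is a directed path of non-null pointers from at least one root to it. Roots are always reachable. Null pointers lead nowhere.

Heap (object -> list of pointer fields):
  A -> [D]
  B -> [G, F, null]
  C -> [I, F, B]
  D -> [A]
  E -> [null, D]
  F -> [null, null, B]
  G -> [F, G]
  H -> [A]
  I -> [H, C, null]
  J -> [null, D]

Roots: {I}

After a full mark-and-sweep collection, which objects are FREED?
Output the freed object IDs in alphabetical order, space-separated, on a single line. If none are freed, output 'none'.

Answer: E J

Derivation:
Roots: I
Mark I: refs=H C null, marked=I
Mark H: refs=A, marked=H I
Mark C: refs=I F B, marked=C H I
Mark A: refs=D, marked=A C H I
Mark F: refs=null null B, marked=A C F H I
Mark B: refs=G F null, marked=A B C F H I
Mark D: refs=A, marked=A B C D F H I
Mark G: refs=F G, marked=A B C D F G H I
Unmarked (collected): E J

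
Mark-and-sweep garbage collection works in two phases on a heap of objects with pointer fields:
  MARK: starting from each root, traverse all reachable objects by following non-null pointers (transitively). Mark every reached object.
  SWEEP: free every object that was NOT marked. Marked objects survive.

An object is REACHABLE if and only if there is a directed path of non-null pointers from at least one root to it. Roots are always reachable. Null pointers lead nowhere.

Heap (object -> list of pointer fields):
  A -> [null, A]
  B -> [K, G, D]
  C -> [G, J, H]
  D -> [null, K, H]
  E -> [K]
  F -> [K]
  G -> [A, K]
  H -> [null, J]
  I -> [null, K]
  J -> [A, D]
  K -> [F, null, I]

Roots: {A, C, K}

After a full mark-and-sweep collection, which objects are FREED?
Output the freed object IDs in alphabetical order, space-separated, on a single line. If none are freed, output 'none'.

Answer: B E

Derivation:
Roots: A C K
Mark A: refs=null A, marked=A
Mark C: refs=G J H, marked=A C
Mark K: refs=F null I, marked=A C K
Mark G: refs=A K, marked=A C G K
Mark J: refs=A D, marked=A C G J K
Mark H: refs=null J, marked=A C G H J K
Mark F: refs=K, marked=A C F G H J K
Mark I: refs=null K, marked=A C F G H I J K
Mark D: refs=null K H, marked=A C D F G H I J K
Unmarked (collected): B E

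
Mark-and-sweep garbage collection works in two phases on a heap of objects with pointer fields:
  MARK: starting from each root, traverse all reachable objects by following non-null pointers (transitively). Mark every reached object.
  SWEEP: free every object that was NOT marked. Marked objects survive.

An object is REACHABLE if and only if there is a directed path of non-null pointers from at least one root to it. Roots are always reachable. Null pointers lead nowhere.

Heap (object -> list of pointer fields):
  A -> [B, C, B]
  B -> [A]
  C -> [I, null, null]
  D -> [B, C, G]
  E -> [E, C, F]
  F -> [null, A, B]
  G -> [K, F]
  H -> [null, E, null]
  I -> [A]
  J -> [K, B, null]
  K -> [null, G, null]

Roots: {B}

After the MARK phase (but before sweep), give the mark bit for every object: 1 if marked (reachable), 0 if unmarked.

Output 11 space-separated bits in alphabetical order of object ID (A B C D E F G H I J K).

Answer: 1 1 1 0 0 0 0 0 1 0 0

Derivation:
Roots: B
Mark B: refs=A, marked=B
Mark A: refs=B C B, marked=A B
Mark C: refs=I null null, marked=A B C
Mark I: refs=A, marked=A B C I
Unmarked (collected): D E F G H J K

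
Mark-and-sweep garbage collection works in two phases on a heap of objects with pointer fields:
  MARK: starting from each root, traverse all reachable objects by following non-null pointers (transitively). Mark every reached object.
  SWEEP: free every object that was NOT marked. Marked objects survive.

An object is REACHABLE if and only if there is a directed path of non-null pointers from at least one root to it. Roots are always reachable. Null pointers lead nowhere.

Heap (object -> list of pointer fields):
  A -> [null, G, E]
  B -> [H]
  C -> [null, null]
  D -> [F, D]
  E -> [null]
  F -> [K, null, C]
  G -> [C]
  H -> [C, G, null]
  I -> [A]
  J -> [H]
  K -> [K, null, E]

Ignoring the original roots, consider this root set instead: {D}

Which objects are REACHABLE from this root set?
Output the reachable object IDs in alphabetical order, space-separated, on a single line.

Answer: C D E F K

Derivation:
Roots: D
Mark D: refs=F D, marked=D
Mark F: refs=K null C, marked=D F
Mark K: refs=K null E, marked=D F K
Mark C: refs=null null, marked=C D F K
Mark E: refs=null, marked=C D E F K
Unmarked (collected): A B G H I J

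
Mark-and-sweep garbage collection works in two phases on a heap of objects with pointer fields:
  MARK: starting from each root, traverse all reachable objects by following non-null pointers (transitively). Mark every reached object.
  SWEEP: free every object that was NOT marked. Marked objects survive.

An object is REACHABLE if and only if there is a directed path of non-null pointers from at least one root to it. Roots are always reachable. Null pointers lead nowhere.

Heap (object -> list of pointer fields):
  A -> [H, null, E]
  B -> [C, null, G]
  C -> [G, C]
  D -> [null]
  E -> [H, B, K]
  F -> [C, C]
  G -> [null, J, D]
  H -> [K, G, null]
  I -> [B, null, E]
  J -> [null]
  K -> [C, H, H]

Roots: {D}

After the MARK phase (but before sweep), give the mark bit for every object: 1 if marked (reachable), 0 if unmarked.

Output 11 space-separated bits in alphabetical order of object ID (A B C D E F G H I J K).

Answer: 0 0 0 1 0 0 0 0 0 0 0

Derivation:
Roots: D
Mark D: refs=null, marked=D
Unmarked (collected): A B C E F G H I J K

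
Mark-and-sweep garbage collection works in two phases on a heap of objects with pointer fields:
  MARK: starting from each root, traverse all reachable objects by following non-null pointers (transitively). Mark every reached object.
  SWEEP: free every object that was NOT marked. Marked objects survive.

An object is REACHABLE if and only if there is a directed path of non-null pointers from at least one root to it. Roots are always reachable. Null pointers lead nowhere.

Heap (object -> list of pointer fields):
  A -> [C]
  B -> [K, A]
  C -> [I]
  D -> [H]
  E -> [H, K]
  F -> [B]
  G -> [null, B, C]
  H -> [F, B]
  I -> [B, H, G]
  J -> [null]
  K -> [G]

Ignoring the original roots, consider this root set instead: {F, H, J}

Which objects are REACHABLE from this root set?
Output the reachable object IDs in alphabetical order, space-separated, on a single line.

Roots: F H J
Mark F: refs=B, marked=F
Mark H: refs=F B, marked=F H
Mark J: refs=null, marked=F H J
Mark B: refs=K A, marked=B F H J
Mark K: refs=G, marked=B F H J K
Mark A: refs=C, marked=A B F H J K
Mark G: refs=null B C, marked=A B F G H J K
Mark C: refs=I, marked=A B C F G H J K
Mark I: refs=B H G, marked=A B C F G H I J K
Unmarked (collected): D E

Answer: A B C F G H I J K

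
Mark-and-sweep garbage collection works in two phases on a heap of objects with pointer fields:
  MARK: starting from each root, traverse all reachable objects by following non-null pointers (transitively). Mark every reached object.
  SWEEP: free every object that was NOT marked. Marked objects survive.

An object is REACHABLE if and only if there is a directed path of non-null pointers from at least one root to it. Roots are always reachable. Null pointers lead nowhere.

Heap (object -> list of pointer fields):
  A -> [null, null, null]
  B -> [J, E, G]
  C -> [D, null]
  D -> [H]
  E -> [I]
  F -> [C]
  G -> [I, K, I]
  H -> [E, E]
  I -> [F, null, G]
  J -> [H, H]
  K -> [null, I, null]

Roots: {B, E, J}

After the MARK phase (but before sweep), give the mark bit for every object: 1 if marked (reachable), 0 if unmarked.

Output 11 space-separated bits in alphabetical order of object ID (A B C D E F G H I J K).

Roots: B E J
Mark B: refs=J E G, marked=B
Mark E: refs=I, marked=B E
Mark J: refs=H H, marked=B E J
Mark G: refs=I K I, marked=B E G J
Mark I: refs=F null G, marked=B E G I J
Mark H: refs=E E, marked=B E G H I J
Mark K: refs=null I null, marked=B E G H I J K
Mark F: refs=C, marked=B E F G H I J K
Mark C: refs=D null, marked=B C E F G H I J K
Mark D: refs=H, marked=B C D E F G H I J K
Unmarked (collected): A

Answer: 0 1 1 1 1 1 1 1 1 1 1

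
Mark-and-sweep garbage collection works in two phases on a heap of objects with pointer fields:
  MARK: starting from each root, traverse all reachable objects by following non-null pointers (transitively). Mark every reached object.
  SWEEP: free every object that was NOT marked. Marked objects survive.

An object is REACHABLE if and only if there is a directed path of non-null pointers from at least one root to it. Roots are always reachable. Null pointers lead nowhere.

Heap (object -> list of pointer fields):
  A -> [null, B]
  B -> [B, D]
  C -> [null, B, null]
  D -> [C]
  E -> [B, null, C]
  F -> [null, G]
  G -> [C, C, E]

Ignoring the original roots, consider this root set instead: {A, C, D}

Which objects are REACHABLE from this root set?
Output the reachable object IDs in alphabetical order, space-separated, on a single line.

Answer: A B C D

Derivation:
Roots: A C D
Mark A: refs=null B, marked=A
Mark C: refs=null B null, marked=A C
Mark D: refs=C, marked=A C D
Mark B: refs=B D, marked=A B C D
Unmarked (collected): E F G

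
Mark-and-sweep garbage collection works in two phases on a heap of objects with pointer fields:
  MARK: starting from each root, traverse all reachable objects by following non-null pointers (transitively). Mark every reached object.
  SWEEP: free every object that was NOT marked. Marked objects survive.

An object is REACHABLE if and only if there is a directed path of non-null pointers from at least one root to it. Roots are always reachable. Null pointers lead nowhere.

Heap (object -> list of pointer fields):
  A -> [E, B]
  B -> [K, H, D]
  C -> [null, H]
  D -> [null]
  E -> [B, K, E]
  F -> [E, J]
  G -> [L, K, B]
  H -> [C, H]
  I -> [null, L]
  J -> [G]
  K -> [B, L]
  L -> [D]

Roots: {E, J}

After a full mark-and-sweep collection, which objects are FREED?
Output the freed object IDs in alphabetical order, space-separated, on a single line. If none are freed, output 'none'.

Roots: E J
Mark E: refs=B K E, marked=E
Mark J: refs=G, marked=E J
Mark B: refs=K H D, marked=B E J
Mark K: refs=B L, marked=B E J K
Mark G: refs=L K B, marked=B E G J K
Mark H: refs=C H, marked=B E G H J K
Mark D: refs=null, marked=B D E G H J K
Mark L: refs=D, marked=B D E G H J K L
Mark C: refs=null H, marked=B C D E G H J K L
Unmarked (collected): A F I

Answer: A F I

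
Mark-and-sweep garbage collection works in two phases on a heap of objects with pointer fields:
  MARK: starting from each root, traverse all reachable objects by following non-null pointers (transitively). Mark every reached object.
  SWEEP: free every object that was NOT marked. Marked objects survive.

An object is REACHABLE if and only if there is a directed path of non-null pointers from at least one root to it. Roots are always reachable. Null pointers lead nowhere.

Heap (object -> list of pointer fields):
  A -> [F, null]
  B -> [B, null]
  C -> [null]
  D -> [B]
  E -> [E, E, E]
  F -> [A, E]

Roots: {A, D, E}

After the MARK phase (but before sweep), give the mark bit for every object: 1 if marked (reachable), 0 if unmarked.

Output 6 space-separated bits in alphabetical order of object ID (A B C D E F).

Roots: A D E
Mark A: refs=F null, marked=A
Mark D: refs=B, marked=A D
Mark E: refs=E E E, marked=A D E
Mark F: refs=A E, marked=A D E F
Mark B: refs=B null, marked=A B D E F
Unmarked (collected): C

Answer: 1 1 0 1 1 1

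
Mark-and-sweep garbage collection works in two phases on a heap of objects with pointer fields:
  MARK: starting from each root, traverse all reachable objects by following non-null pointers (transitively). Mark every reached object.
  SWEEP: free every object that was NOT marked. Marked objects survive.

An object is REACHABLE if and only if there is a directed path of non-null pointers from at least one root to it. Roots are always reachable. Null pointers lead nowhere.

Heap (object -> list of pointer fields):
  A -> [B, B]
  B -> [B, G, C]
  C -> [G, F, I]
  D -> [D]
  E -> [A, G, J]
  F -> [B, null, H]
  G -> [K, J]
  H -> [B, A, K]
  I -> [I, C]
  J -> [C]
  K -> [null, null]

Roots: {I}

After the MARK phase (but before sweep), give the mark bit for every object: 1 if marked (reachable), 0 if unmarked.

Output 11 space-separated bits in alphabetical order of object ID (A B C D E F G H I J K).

Roots: I
Mark I: refs=I C, marked=I
Mark C: refs=G F I, marked=C I
Mark G: refs=K J, marked=C G I
Mark F: refs=B null H, marked=C F G I
Mark K: refs=null null, marked=C F G I K
Mark J: refs=C, marked=C F G I J K
Mark B: refs=B G C, marked=B C F G I J K
Mark H: refs=B A K, marked=B C F G H I J K
Mark A: refs=B B, marked=A B C F G H I J K
Unmarked (collected): D E

Answer: 1 1 1 0 0 1 1 1 1 1 1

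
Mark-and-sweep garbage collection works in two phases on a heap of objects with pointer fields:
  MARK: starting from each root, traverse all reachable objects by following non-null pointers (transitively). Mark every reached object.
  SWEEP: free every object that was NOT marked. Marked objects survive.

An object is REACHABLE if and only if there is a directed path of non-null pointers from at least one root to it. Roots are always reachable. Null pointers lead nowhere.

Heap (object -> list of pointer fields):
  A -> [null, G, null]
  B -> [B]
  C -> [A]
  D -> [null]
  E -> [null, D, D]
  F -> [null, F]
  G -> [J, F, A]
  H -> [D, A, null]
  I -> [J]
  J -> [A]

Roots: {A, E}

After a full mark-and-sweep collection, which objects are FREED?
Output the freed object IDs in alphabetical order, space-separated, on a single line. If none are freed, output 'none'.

Roots: A E
Mark A: refs=null G null, marked=A
Mark E: refs=null D D, marked=A E
Mark G: refs=J F A, marked=A E G
Mark D: refs=null, marked=A D E G
Mark J: refs=A, marked=A D E G J
Mark F: refs=null F, marked=A D E F G J
Unmarked (collected): B C H I

Answer: B C H I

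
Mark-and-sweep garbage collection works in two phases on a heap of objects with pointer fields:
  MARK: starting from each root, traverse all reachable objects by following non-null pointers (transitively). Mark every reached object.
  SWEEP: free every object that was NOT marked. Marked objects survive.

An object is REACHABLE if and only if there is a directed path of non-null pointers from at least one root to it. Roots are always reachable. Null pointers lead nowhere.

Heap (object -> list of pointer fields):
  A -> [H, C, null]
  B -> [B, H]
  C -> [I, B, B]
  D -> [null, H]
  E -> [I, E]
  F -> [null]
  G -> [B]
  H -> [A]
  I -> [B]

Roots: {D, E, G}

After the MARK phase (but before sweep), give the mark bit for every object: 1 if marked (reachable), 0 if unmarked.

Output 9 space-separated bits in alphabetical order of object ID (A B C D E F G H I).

Answer: 1 1 1 1 1 0 1 1 1

Derivation:
Roots: D E G
Mark D: refs=null H, marked=D
Mark E: refs=I E, marked=D E
Mark G: refs=B, marked=D E G
Mark H: refs=A, marked=D E G H
Mark I: refs=B, marked=D E G H I
Mark B: refs=B H, marked=B D E G H I
Mark A: refs=H C null, marked=A B D E G H I
Mark C: refs=I B B, marked=A B C D E G H I
Unmarked (collected): F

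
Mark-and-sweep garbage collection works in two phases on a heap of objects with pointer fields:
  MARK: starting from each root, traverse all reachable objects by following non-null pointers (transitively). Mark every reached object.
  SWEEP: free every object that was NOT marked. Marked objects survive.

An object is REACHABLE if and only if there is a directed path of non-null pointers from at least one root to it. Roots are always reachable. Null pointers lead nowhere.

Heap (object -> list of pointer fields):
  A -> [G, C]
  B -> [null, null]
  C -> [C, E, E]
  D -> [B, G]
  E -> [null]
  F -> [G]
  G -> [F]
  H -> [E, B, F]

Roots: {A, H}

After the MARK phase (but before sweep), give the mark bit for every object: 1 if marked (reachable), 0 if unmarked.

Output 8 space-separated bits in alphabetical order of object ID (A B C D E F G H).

Answer: 1 1 1 0 1 1 1 1

Derivation:
Roots: A H
Mark A: refs=G C, marked=A
Mark H: refs=E B F, marked=A H
Mark G: refs=F, marked=A G H
Mark C: refs=C E E, marked=A C G H
Mark E: refs=null, marked=A C E G H
Mark B: refs=null null, marked=A B C E G H
Mark F: refs=G, marked=A B C E F G H
Unmarked (collected): D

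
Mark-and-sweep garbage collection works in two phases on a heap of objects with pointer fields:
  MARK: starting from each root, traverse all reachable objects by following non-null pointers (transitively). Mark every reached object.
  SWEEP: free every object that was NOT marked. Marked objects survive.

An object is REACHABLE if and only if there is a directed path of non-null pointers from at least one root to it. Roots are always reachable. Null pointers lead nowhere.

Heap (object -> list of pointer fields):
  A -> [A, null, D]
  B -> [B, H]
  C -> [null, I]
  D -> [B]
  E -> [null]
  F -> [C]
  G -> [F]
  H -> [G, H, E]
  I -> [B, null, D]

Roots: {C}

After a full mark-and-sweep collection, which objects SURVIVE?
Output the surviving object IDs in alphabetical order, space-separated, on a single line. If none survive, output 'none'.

Roots: C
Mark C: refs=null I, marked=C
Mark I: refs=B null D, marked=C I
Mark B: refs=B H, marked=B C I
Mark D: refs=B, marked=B C D I
Mark H: refs=G H E, marked=B C D H I
Mark G: refs=F, marked=B C D G H I
Mark E: refs=null, marked=B C D E G H I
Mark F: refs=C, marked=B C D E F G H I
Unmarked (collected): A

Answer: B C D E F G H I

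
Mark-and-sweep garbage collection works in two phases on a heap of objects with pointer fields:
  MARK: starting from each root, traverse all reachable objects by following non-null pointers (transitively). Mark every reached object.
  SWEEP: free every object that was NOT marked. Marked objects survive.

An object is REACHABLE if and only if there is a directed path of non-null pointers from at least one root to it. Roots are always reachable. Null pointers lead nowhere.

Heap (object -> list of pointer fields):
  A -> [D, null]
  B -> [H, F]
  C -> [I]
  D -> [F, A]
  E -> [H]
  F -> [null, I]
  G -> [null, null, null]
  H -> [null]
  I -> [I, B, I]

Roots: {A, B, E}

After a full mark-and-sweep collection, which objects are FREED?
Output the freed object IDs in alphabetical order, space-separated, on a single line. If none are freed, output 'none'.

Answer: C G

Derivation:
Roots: A B E
Mark A: refs=D null, marked=A
Mark B: refs=H F, marked=A B
Mark E: refs=H, marked=A B E
Mark D: refs=F A, marked=A B D E
Mark H: refs=null, marked=A B D E H
Mark F: refs=null I, marked=A B D E F H
Mark I: refs=I B I, marked=A B D E F H I
Unmarked (collected): C G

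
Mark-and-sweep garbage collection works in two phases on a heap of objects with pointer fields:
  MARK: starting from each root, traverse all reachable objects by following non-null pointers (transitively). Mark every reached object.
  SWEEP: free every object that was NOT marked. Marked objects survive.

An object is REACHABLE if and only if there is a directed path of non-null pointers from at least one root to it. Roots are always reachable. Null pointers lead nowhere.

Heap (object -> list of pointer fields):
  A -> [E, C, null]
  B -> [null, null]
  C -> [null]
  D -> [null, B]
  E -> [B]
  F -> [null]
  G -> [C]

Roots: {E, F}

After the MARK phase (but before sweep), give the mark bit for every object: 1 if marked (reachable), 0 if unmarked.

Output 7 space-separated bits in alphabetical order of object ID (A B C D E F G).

Roots: E F
Mark E: refs=B, marked=E
Mark F: refs=null, marked=E F
Mark B: refs=null null, marked=B E F
Unmarked (collected): A C D G

Answer: 0 1 0 0 1 1 0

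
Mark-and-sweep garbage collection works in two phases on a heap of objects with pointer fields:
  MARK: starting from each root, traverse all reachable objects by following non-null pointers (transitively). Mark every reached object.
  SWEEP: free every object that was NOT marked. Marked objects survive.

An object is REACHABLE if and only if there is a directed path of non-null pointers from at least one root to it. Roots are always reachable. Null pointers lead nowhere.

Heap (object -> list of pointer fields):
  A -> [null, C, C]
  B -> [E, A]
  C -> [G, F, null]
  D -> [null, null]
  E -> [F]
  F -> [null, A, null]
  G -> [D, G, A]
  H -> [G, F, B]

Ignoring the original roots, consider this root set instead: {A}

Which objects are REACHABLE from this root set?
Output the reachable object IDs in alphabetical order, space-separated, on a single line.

Answer: A C D F G

Derivation:
Roots: A
Mark A: refs=null C C, marked=A
Mark C: refs=G F null, marked=A C
Mark G: refs=D G A, marked=A C G
Mark F: refs=null A null, marked=A C F G
Mark D: refs=null null, marked=A C D F G
Unmarked (collected): B E H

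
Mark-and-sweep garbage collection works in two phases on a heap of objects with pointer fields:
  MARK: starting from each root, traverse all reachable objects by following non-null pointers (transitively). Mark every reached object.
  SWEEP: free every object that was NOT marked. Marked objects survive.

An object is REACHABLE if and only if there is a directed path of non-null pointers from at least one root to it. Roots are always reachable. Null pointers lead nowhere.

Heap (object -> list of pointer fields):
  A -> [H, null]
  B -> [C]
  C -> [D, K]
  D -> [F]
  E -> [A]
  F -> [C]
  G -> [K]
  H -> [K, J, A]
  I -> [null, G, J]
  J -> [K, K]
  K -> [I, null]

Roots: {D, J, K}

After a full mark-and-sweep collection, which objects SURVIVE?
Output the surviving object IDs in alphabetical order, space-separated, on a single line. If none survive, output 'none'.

Answer: C D F G I J K

Derivation:
Roots: D J K
Mark D: refs=F, marked=D
Mark J: refs=K K, marked=D J
Mark K: refs=I null, marked=D J K
Mark F: refs=C, marked=D F J K
Mark I: refs=null G J, marked=D F I J K
Mark C: refs=D K, marked=C D F I J K
Mark G: refs=K, marked=C D F G I J K
Unmarked (collected): A B E H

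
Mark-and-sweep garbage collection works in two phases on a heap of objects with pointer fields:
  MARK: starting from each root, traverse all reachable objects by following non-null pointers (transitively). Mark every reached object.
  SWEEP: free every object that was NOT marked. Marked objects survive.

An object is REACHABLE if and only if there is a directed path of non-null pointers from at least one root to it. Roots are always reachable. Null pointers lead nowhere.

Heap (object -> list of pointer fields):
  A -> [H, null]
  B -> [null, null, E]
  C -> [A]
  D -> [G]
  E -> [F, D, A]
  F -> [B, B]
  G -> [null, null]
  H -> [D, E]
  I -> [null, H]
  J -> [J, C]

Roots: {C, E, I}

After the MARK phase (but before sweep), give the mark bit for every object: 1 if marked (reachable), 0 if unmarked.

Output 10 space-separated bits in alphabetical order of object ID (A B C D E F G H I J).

Roots: C E I
Mark C: refs=A, marked=C
Mark E: refs=F D A, marked=C E
Mark I: refs=null H, marked=C E I
Mark A: refs=H null, marked=A C E I
Mark F: refs=B B, marked=A C E F I
Mark D: refs=G, marked=A C D E F I
Mark H: refs=D E, marked=A C D E F H I
Mark B: refs=null null E, marked=A B C D E F H I
Mark G: refs=null null, marked=A B C D E F G H I
Unmarked (collected): J

Answer: 1 1 1 1 1 1 1 1 1 0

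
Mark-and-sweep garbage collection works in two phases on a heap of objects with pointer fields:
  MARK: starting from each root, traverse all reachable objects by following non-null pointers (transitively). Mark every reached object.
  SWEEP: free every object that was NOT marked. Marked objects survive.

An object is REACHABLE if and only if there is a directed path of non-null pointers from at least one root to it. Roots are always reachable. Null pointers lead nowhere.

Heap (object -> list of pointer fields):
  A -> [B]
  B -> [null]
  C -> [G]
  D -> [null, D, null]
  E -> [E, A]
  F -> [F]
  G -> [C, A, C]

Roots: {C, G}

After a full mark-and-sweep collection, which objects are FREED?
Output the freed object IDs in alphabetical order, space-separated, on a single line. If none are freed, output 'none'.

Roots: C G
Mark C: refs=G, marked=C
Mark G: refs=C A C, marked=C G
Mark A: refs=B, marked=A C G
Mark B: refs=null, marked=A B C G
Unmarked (collected): D E F

Answer: D E F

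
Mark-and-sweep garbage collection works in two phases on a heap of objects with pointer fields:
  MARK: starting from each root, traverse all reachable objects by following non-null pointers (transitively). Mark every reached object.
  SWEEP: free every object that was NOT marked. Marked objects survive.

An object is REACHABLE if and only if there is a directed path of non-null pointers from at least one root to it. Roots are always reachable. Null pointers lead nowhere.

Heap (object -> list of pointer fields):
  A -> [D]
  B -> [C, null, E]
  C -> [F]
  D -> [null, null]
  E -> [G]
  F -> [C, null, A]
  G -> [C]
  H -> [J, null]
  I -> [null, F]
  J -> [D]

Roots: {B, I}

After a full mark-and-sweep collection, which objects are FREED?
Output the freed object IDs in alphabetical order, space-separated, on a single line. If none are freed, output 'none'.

Answer: H J

Derivation:
Roots: B I
Mark B: refs=C null E, marked=B
Mark I: refs=null F, marked=B I
Mark C: refs=F, marked=B C I
Mark E: refs=G, marked=B C E I
Mark F: refs=C null A, marked=B C E F I
Mark G: refs=C, marked=B C E F G I
Mark A: refs=D, marked=A B C E F G I
Mark D: refs=null null, marked=A B C D E F G I
Unmarked (collected): H J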